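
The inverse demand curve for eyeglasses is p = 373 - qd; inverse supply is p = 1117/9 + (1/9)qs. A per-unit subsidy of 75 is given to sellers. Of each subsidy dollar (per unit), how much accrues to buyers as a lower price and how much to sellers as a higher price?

Buyers gain 67.5 per unit; sellers gain 7.5 per unit

Pre-subsidy: 373 - q = 1117/9 + (1/9)q gives q* = 224 and p* = 149.
With the subsidy, sellers receive ps = pb + 75 for each unit, where pb is the price buyers pay.
On the curves, pb = 373 - q and ps = 1117/9 + (1/9)q; the wedge ps − pb = 75 gives 1117/9 + (1/9)q − (373 - q) = 75, so q' = 291.5.
Then pb = 373 − 1·291.5 = 81.5 and ps = 1117/9 + (1/9)·291.5 = 156.5.
Buyers' price falls by p* − pb = 149 − 81.5 = 67.5; sellers' price rises by ps − p* = 156.5 − 149 = 7.5.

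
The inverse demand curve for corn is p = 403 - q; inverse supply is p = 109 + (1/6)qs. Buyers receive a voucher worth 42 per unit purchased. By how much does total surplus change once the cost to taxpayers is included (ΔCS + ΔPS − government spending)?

Pre-subsidy: 403 - q = 109 + (1/6)q gives q* = 252 and p* = 151.
With the rebate, buyers effectively pay pb = ps − 42, where ps is the price sellers receive.
On the curves, pb = 403 - q and ps = 109 + (1/6)q; the wedge ps − pb = 42 gives 109 + (1/6)q − (403 - q) = 42, so q' = 288.
Then pb = 403 − 1·288 = 115 and ps = 109 + (1/6)·288 = 157.
ΔCS = ½(252 + 288)(151 − 115) = 9720; ΔPS = ½(252 + 288)(157 − 151) = 1620.
Government spending = 42 × 288 = 12096.
Net change = 9720 + 1620 − 12096 = -756. The loss equals the DWL triangle ½·42·36.

Net change in total surplus = -756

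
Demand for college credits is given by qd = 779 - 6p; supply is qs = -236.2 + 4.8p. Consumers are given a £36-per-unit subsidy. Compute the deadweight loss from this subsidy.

Deadweight loss = £1728

Pre-subsidy: 779 - 6p = -236.2 + 4.8p gives p* = 94, q* = 215.
With the rebate, buyers effectively pay pb = ps − 36, where ps is the price sellers receive.
Demand in terms of ps becomes qd = 779 − 6(ps − 36) = 995 - 6ps. Setting this equal to supply: 995 - 6ps = -236.2 + 4.8ps, so ps = 114.
Buyers pay pb = 114 − 36 = 78; q' = -236.2 + 4.8·114 = 311.
The subsidy expands output by 311 − 215 = 96 past the efficient level; on those units the gap between marginal cost and willingness to pay runs from 0 up to 36.
DWL = ½ × 36 × 96 = 1728.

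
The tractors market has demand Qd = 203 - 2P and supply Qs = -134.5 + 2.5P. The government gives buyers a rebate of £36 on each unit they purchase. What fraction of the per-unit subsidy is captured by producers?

Producer share = 4/9

Pre-subsidy: 203 - 2P = -134.5 + 2.5P gives P* = 75, Q* = 53.
With the rebate, buyers effectively pay Pb = Ps − 36, where Ps is the price sellers receive.
Demand in terms of Ps becomes Qd = 203 − 2(Ps − 36) = 275 - 2Ps. Setting this equal to supply: 275 - 2Ps = -134.5 + 2.5Ps, so Ps = 91.
Buyers pay Pb = 91 − 36 = 55; Q' = -134.5 + 2.5·91 = 93.
Buyers' price falls by P* − Pb = 75 − 55 = 20; sellers' price rises by Ps − P* = 91 − 75 = 16.
So producers capture 16/36 = 4/9 of each unit of subsidy.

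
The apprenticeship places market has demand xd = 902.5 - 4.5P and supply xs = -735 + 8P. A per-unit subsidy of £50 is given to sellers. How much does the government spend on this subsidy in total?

Pre-subsidy: 902.5 - 4.5P = -735 + 8P gives P* = 131, x* = 313.
With the subsidy, sellers receive Ps = Pb + 50 for each unit, where Pb is the price buyers pay.
Supply in terms of Pb becomes xs = -735 + 8(Pb + 50) = -335 + 8Pb. Setting this equal to demand: 902.5 - 4.5Pb = -335 + 8Pb, so Pb = 99.
Sellers receive Ps = 99 + 50 = 149; x' = 902.5 − 4.5·99 = 457.
Government outlay = subsidy × quantity = 50 × 457 = 22850.

Government cost = £22850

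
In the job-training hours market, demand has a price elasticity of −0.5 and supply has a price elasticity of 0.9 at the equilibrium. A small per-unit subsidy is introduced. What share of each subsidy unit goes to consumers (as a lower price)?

Consumer share = 9/14

For a small subsidy around the equilibrium, the benefit split depends on the relative slopes, which at a point are proportional to the elasticities.
Buyer share = εs/(εs + |εd|) = 0.9/(0.9 + 0.5) = 9/14; seller share = |εd|/(εs + |εd|) = 5/14.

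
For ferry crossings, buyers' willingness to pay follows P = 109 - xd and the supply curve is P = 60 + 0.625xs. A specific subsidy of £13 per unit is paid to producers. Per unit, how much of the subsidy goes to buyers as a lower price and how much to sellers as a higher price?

Pre-subsidy: 109 - x = 60 + 0.625x gives x* = 392/13 and P* = 1025/13.
With the subsidy, sellers receive Ps = Pb + 13 for each unit, where Pb is the price buyers pay.
On the curves, Pb = 109 - x and Ps = 60 + 0.625x; the wedge Ps − Pb = 13 gives 60 + 0.625x − (109 - x) = 13, so x' = 496/13.
Then Pb = 109 − 1·(496/13) = 921/13 and Ps = 60 + 0.625·(496/13) = 1090/13.
Buyers' price falls by P* − Pb = 1025/13 − 921/13 = 8; sellers' price rises by Ps − P* = 1090/13 − 1025/13 = 5.

Buyers gain £8 per unit; sellers gain £5 per unit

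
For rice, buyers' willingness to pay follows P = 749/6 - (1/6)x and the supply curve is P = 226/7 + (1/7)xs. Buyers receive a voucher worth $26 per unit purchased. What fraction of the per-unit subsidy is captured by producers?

Pre-subsidy: 749/6 - (1/6)x = 226/7 + (1/7)x gives x* = 299 and P* = 75.
With the rebate, buyers effectively pay Pb = Ps − 26, where Ps is the price sellers receive.
On the curves, Pb = 749/6 - (1/6)x and Ps = 226/7 + (1/7)x; the wedge Ps − Pb = 26 gives 226/7 + (1/7)x − (749/6 - (1/6)x) = 26, so x' = 383.
Then Pb = 749/6 − (1/6)·383 = 61 and Ps = 226/7 + (1/7)·383 = 87.
Buyers' price falls by P* − Pb = 75 − 61 = 14; sellers' price rises by Ps − P* = 87 − 75 = 12.
So producers capture 12/26 = 6/13 of each unit of subsidy.

Producer share = 6/13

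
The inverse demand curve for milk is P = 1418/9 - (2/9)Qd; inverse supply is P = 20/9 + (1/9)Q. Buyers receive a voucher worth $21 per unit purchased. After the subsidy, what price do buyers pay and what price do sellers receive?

Pre-subsidy: 1418/9 - (2/9)Q = 20/9 + (1/9)Q gives Q* = 466 and P* = 54.
With the rebate, buyers effectively pay Pb = Ps − 21, where Ps is the price sellers receive.
On the curves, Pb = 1418/9 - (2/9)Q and Ps = 20/9 + (1/9)Q; the wedge Ps − Pb = 21 gives 20/9 + (1/9)Q − (1418/9 - (2/9)Q) = 21, so Q' = 529.
Then Pb = 1418/9 − (2/9)·529 = 40 and Ps = 20/9 + (1/9)·529 = 61.

Buyers pay $40; sellers receive $61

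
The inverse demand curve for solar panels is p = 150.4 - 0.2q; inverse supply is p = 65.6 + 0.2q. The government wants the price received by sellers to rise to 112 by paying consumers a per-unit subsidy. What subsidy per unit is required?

At a seller price of 112, quantity supplied is -328 + 5·112 = 232.
Buyers absorb 232 only when they pay pb = 150.4 − 0.2·232 = 104.
s = ps − pb = 112 − 104 = 8.

Required subsidy s = 8 per unit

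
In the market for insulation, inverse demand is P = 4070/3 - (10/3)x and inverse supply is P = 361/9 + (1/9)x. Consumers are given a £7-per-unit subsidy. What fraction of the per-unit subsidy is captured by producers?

Producer share = 1/31

Pre-subsidy: 4070/3 - (10/3)x = 361/9 + (1/9)x gives x* = 11849/31 and P* = 2560/31.
With the rebate, buyers effectively pay Pb = Ps − 7, where Ps is the price sellers receive.
On the curves, Pb = 4070/3 - (10/3)x and Ps = 361/9 + (1/9)x; the wedge Ps − Pb = 7 gives 361/9 + (1/9)x − (4070/3 - (10/3)x) = 7, so x' = 11912/31.
Then Pb = 4070/3 − (10/3)·(11912/31) = 2350/31 and Ps = 361/9 + (1/9)·(11912/31) = 2567/31.
Buyers' price falls by P* − Pb = 2560/31 − 2350/31 = 210/31; sellers' price rises by Ps − P* = 2567/31 − 2560/31 = 7/31.
So producers capture (7/31)/7 = 1/31 of each unit of subsidy.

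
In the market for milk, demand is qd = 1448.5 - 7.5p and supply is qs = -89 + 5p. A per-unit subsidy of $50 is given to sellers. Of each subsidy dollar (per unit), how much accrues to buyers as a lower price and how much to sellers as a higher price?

Pre-subsidy: 1448.5 - 7.5p = -89 + 5p gives p* = 123, q* = 526.
With the subsidy, sellers receive ps = pb + 50 for each unit, where pb is the price buyers pay.
Supply in terms of pb becomes qs = -89 + 5(pb + 50) = 161 + 5pb. Setting this equal to demand: 1448.5 - 7.5pb = 161 + 5pb, so pb = 103.
Sellers receive ps = 103 + 50 = 153; q' = 1448.5 − 7.5·103 = 676.
Buyers' price falls by p* − pb = 123 − 103 = 20; sellers' price rises by ps − p* = 153 − 123 = 30.

Buyers gain $20 per unit; sellers gain $30 per unit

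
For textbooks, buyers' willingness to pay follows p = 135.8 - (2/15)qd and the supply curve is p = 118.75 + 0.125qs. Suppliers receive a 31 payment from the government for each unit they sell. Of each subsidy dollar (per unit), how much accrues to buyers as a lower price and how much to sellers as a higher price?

Buyers gain 16 per unit; sellers gain 15 per unit

Pre-subsidy: 135.8 - (2/15)q = 118.75 + 0.125q gives q* = 66 and p* = 127.
With the subsidy, sellers receive ps = pb + 31 for each unit, where pb is the price buyers pay.
On the curves, pb = 135.8 - (2/15)q and ps = 118.75 + 0.125q; the wedge ps − pb = 31 gives 118.75 + 0.125q − (135.8 - (2/15)q) = 31, so q' = 186.
Then pb = 135.8 − (2/15)·186 = 111 and ps = 118.75 + 0.125·186 = 142.
Buyers' price falls by p* − pb = 127 − 111 = 16; sellers' price rises by ps − p* = 142 − 127 = 15.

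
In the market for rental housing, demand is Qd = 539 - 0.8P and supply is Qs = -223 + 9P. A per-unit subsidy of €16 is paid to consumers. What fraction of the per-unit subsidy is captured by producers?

Producer share = 4/49

Pre-subsidy: 539 - 0.8P = -223 + 9P gives P* = 3810/49, Q* = 23363/49.
With the rebate, buyers effectively pay Pb = Ps − 16, where Ps is the price sellers receive.
Demand in terms of Ps becomes Qd = 539 − 0.8(Ps − 16) = 551.8 - 0.8Ps. Setting this equal to supply: 551.8 - 0.8Ps = -223 + 9Ps, so Ps = 3874/49.
Buyers pay Pb = 3874/49 − 16 = 3090/49; Q' = -223 + 9·(3874/49) = 23939/49.
Buyers' price falls by P* − Pb = 3810/49 − 3090/49 = 720/49; sellers' price rises by Ps − P* = 3874/49 − 3810/49 = 64/49.
So producers capture (64/49)/16 = 4/49 of each unit of subsidy.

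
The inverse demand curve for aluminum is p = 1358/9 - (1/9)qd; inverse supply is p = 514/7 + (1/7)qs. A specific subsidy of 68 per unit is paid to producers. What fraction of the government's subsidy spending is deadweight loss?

Pre-subsidy: 1358/9 - (1/9)q = 514/7 + (1/7)q gives q* = 305 and p* = 117.
With the subsidy, sellers receive ps = pb + 68 for each unit, where pb is the price buyers pay.
On the curves, pb = 1358/9 - (1/9)q and ps = 514/7 + (1/7)q; the wedge ps − pb = 68 gives 514/7 + (1/7)q − (1358/9 - (1/9)q) = 68, so q' = 572.75.
Then pb = 1358/9 − (1/9)·572.75 = 87.25 and ps = 514/7 + (1/7)·572.75 = 155.25.
ΔCS = ½(305 + 572.75)(117 − 87.25) = 13056.53125; ΔPS = ½(305 + 572.75)(155.25 − 117) = 16786.96875.
Government spending = 68 × 572.75 = 38947.
DWL = ½ × 68 × (572.75 − 305) = 9103.5; fraction = 9103.5 / 38947 = 1071/4582.

DWL / government spending = 1071/4582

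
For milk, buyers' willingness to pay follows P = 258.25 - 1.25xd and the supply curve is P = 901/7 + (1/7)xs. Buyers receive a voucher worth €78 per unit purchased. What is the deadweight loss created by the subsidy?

Deadweight loss = €2184

Pre-subsidy: 258.25 - 1.25x = 901/7 + (1/7)x gives x* = 93 and P* = 142.
With the rebate, buyers effectively pay Pb = Ps − 78, where Ps is the price sellers receive.
On the curves, Pb = 258.25 - 1.25x and Ps = 901/7 + (1/7)x; the wedge Ps − Pb = 78 gives 901/7 + (1/7)x − (258.25 - 1.25x) = 78, so x' = 149.
Then Pb = 258.25 − 1.25·149 = 72 and Ps = 901/7 + (1/7)·149 = 150.
The subsidy expands output by 149 − 93 = 56 past the efficient level; on those units the gap between marginal cost and willingness to pay runs from 0 up to 78.
DWL = ½ × 78 × 56 = 2184.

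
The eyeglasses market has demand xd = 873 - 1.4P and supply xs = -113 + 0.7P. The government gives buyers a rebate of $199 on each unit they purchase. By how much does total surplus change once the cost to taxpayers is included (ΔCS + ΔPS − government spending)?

Pre-subsidy: 873 - 1.4P = -113 + 0.7P gives P* = 9860/21, x* = 647/3.
With the rebate, buyers effectively pay Pb = Ps − 199, where Ps is the price sellers receive.
Demand in terms of Ps becomes xd = 873 − 1.4(Ps − 199) = 1151.6 - 1.4Ps. Setting this equal to supply: 1151.6 - 1.4Ps = -113 + 0.7Ps, so Ps = 12646/21.
Buyers pay Pb = 12646/21 − 199 = 8467/21; x' = -113 + 0.7·(12646/21) = 4628/15.
ΔCS = ½(647/3 + 4628/15)(9860/21 − 8467/21) = 521579/30; ΔPS = ½(647/3 + 4628/15)(12646/21 − 9860/21) = 521579/15.
Government spending = 199 × 4628/15 = 920972/15.
Net change = 521579/30 + 521579/15 − 920972/15 = -277207/30. The loss equals the DWL triangle ½·199·1393/15.

Net change in total surplus = -277207/30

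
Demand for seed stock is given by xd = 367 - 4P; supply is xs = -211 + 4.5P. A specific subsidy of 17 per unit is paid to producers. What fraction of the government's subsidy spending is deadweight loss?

DWL / government spending = 18/131

Pre-subsidy: 367 - 4P = -211 + 4.5P gives P* = 68, x* = 95.
With the subsidy, sellers receive Ps = Pb + 17 for each unit, where Pb is the price buyers pay.
Supply in terms of Pb becomes xs = -211 + 4.5(Pb + 17) = -134.5 + 4.5Pb. Setting this equal to demand: 367 - 4Pb = -134.5 + 4.5Pb, so Pb = 59.
Sellers receive Ps = 59 + 17 = 76; x' = 367 − 4·59 = 131.
ΔCS = ½(95 + 131)(68 − 59) = 1017; ΔPS = ½(95 + 131)(76 − 68) = 904.
Government spending = 17 × 131 = 2227.
DWL = ½ × 17 × (131 − 95) = 306; fraction = 306 / 2227 = 18/131.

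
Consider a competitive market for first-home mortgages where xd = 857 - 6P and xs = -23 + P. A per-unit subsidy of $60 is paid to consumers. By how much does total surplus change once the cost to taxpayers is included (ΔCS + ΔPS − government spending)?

Net change in total surplus = -10800/7

Pre-subsidy: 857 - 6P = -23 + P gives P* = 880/7, x* = 719/7.
With the rebate, buyers effectively pay Pb = Ps − 60, where Ps is the price sellers receive.
Demand in terms of Ps becomes xd = 857 − 6(Ps − 60) = 1217 - 6Ps. Setting this equal to supply: 1217 - 6Ps = -23 + Ps, so Ps = 1240/7.
Buyers pay Pb = 1240/7 − 60 = 820/7; x' = -23 + 1·(1240/7) = 1079/7.
ΔCS = ½(719/7 + 1079/7)(880/7 − 820/7) = 53940/49; ΔPS = ½(719/7 + 1079/7)(1240/7 − 880/7) = 323640/49.
Government spending = 60 × 1079/7 = 64740/7.
Net change = 53940/49 + 323640/49 − 64740/7 = -10800/7. The loss equals the DWL triangle ½·60·360/7.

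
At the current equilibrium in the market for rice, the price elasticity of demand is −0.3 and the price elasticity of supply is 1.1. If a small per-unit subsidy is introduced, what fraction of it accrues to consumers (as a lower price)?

Consumer share = 11/14

For a small subsidy around the equilibrium, the benefit split depends on the relative slopes, which at a point are proportional to the elasticities.
Buyer share = εs/(εs + |εd|) = 1.1/(1.1 + 0.3) = 11/14; seller share = |εd|/(εs + |εd|) = 3/14.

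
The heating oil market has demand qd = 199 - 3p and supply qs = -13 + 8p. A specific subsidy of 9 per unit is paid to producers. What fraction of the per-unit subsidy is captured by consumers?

Pre-subsidy: 199 - 3p = -13 + 8p gives p* = 212/11, q* = 1553/11.
With the subsidy, sellers receive ps = pb + 9 for each unit, where pb is the price buyers pay.
Supply in terms of pb becomes qs = -13 + 8(pb + 9) = 59 + 8pb. Setting this equal to demand: 199 - 3pb = 59 + 8pb, so pb = 140/11.
Sellers receive ps = 140/11 + 9 = 239/11; q' = 199 − 3·(140/11) = 1769/11.
Buyers' price falls by p* − pb = 212/11 − 140/11 = 72/11; sellers' price rises by ps − p* = 239/11 − 212/11 = 27/11.
So consumers capture (72/11)/9 = 8/11 of each unit of subsidy.

Consumer share = 8/11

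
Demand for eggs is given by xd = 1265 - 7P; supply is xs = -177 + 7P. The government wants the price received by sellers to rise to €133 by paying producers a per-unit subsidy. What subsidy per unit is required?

At a seller price of 133, quantity supplied is -177 + 7·133 = 754.
Buyers absorb 754 only when they pay Pb with 1265 − 7·Pb = 754, i.e. Pb = 73.
s = Ps − Pb = 133 − 73 = 60.

Required subsidy s = €60 per unit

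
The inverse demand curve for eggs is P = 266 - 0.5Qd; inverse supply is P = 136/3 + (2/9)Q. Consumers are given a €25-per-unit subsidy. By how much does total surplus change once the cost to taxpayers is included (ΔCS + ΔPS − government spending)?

Net change in total surplus = -5625/13

Pre-subsidy: 266 - 0.5Q = 136/3 + (2/9)Q gives Q* = 3972/13 and P* = 1472/13.
With the rebate, buyers effectively pay Pb = Ps − 25, where Ps is the price sellers receive.
On the curves, Pb = 266 - 0.5Q and Ps = 136/3 + (2/9)Q; the wedge Ps − Pb = 25 gives 136/3 + (2/9)Q − (266 - 0.5Q) = 25, so Q' = 4422/13.
Then Pb = 266 − 0.5·(4422/13) = 1247/13 and Ps = 136/3 + (2/9)·(4422/13) = 1572/13.
ΔCS = ½(3972/13 + 4422/13)(1472/13 − 1247/13) = 944325/169; ΔPS = ½(3972/13 + 4422/13)(1572/13 − 1472/13) = 419700/169.
Government spending = 25 × 4422/13 = 110550/13.
Net change = 944325/169 + 419700/169 − 110550/13 = -5625/13. The loss equals the DWL triangle ½·25·450/13.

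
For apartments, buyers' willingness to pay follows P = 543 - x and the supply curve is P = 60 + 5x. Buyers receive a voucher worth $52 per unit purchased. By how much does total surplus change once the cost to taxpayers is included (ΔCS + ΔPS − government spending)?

Net change in total surplus = -676/3

Pre-subsidy: 543 - x = 60 + 5x gives x* = 80.5 and P* = 462.5.
With the rebate, buyers effectively pay Pb = Ps − 52, where Ps is the price sellers receive.
On the curves, Pb = 543 - x and Ps = 60 + 5x; the wedge Ps − Pb = 52 gives 60 + 5x − (543 - x) = 52, so x' = 535/6.
Then Pb = 543 − 1·(535/6) = 2723/6 and Ps = 60 + 5·(535/6) = 3035/6.
ΔCS = ½(80.5 + 535/6)(462.5 − 2723/6) = 6617/9; ΔPS = ½(80.5 + 535/6)(3035/6 − 462.5) = 33085/9.
Government spending = 52 × 535/6 = 13910/3.
Net change = 6617/9 + 33085/9 − 13910/3 = -676/3. The loss equals the DWL triangle ½·52·26/3.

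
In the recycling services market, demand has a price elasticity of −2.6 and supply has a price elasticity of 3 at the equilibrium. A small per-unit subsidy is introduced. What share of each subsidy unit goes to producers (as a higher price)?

For a small subsidy around the equilibrium, the benefit split depends on the relative slopes, which at a point are proportional to the elasticities.
Buyer share = εs/(εs + |εd|) = 3/(3 + 2.6) = 15/28; seller share = |εd|/(εs + |εd|) = 13/28.
So producers capture 13/28 of the subsidy.

Producer share = 13/28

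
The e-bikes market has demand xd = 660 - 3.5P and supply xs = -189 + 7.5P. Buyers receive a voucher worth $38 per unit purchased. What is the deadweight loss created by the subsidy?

Deadweight loss = 37905/22

Pre-subsidy: 660 - 3.5P = -189 + 7.5P gives P* = 849/11, x* = 8577/22.
With the rebate, buyers effectively pay Pb = Ps − 38, where Ps is the price sellers receive.
Demand in terms of Ps becomes xd = 660 − 3.5(Ps − 38) = 793 - 3.5Ps. Setting this equal to supply: 793 - 3.5Ps = -189 + 7.5Ps, so Ps = 982/11.
Buyers pay Pb = 982/11 − 38 = 564/11; x' = -189 + 7.5·(982/11) = 5286/11.
The subsidy expands output by 5286/11 − 8577/22 = 1995/22 past the efficient level; on those units the gap between marginal cost and willingness to pay runs from 0 up to 38.
DWL = ½ × 38 × 1995/22 = 37905/22.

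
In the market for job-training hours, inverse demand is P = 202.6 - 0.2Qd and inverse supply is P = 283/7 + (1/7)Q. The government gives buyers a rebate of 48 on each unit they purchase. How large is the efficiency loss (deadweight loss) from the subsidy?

Pre-subsidy: 202.6 - 0.2Q = 283/7 + (1/7)Q gives Q* = 473 and P* = 108.
With the rebate, buyers effectively pay Pb = Ps − 48, where Ps is the price sellers receive.
On the curves, Pb = 202.6 - 0.2Q and Ps = 283/7 + (1/7)Q; the wedge Ps − Pb = 48 gives 283/7 + (1/7)Q − (202.6 - 0.2Q) = 48, so Q' = 613.
Then Pb = 202.6 − 0.2·613 = 80 and Ps = 283/7 + (1/7)·613 = 128.
The subsidy expands output by 613 − 473 = 140 past the efficient level; on those units the gap between marginal cost and willingness to pay runs from 0 up to 48.
DWL = ½ × 48 × 140 = 3360.

Deadweight loss = 3360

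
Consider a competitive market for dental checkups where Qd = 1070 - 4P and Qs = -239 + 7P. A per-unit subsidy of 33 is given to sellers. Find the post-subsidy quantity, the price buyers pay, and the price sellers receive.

Pre-subsidy: 1070 - 4P = -239 + 7P gives P* = 119, Q* = 594.
With the subsidy, sellers receive Ps = Pb + 33 for each unit, where Pb is the price buyers pay.
Supply in terms of Pb becomes Qs = -239 + 7(Pb + 33) = -8 + 7Pb. Setting this equal to demand: 1070 - 4Pb = -8 + 7Pb, so Pb = 98.
Sellers receive Ps = 98 + 33 = 131; Q' = 1070 − 4·98 = 678.

Q' = 678; buyers pay 98; sellers receive 131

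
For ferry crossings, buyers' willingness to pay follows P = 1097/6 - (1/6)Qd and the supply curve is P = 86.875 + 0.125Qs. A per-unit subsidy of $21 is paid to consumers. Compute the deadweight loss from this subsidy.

Deadweight loss = $756

Pre-subsidy: 1097/6 - (1/6)Q = 86.875 + 0.125Q gives Q* = 329 and P* = 128.
With the rebate, buyers effectively pay Pb = Ps − 21, where Ps is the price sellers receive.
On the curves, Pb = 1097/6 - (1/6)Q and Ps = 86.875 + 0.125Q; the wedge Ps − Pb = 21 gives 86.875 + 0.125Q − (1097/6 - (1/6)Q) = 21, so Q' = 401.
Then Pb = 1097/6 − (1/6)·401 = 116 and Ps = 86.875 + 0.125·401 = 137.
The subsidy expands output by 401 − 329 = 72 past the efficient level; on those units the gap between marginal cost and willingness to pay runs from 0 up to 21.
DWL = ½ × 21 × 72 = 756.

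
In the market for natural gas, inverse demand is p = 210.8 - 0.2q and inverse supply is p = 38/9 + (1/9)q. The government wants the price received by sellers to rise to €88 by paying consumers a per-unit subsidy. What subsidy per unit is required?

At a seller price of 88, quantity supplied is -38 + 9·88 = 754.
Buyers absorb 754 only when they pay pb = 210.8 − 0.2·754 = 60.
s = ps − pb = 88 − 60 = 28.

Required subsidy s = €28 per unit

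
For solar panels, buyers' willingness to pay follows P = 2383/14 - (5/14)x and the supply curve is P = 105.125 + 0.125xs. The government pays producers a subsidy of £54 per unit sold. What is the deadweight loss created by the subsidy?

Pre-subsidy: 2383/14 - (5/14)x = 105.125 + 0.125x gives x* = 135 and P* = 122.
With the subsidy, sellers receive Ps = Pb + 54 for each unit, where Pb is the price buyers pay.
On the curves, Pb = 2383/14 - (5/14)x and Ps = 105.125 + 0.125x; the wedge Ps − Pb = 54 gives 105.125 + 0.125x − (2383/14 - (5/14)x) = 54, so x' = 247.
Then Pb = 2383/14 − (5/14)·247 = 82 and Ps = 105.125 + 0.125·247 = 136.
The subsidy expands output by 247 − 135 = 112 past the efficient level; on those units the gap between marginal cost and willingness to pay runs from 0 up to 54.
DWL = ½ × 54 × 112 = 3024.

Deadweight loss = £3024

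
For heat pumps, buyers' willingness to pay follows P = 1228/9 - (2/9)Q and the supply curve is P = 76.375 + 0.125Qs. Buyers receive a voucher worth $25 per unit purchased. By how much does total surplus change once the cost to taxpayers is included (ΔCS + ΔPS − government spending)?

Pre-subsidy: 1228/9 - (2/9)Q = 76.375 + 0.125Q gives Q* = 173 and P* = 98.
With the rebate, buyers effectively pay Pb = Ps − 25, where Ps is the price sellers receive.
On the curves, Pb = 1228/9 - (2/9)Q and Ps = 76.375 + 0.125Q; the wedge Ps − Pb = 25 gives 76.375 + 0.125Q − (1228/9 - (2/9)Q) = 25, so Q' = 245.
Then Pb = 1228/9 − (2/9)·245 = 82 and Ps = 76.375 + 0.125·245 = 107.
ΔCS = ½(173 + 245)(98 − 82) = 3344; ΔPS = ½(173 + 245)(107 − 98) = 1881.
Government spending = 25 × 245 = 6125.
Net change = 3344 + 1881 − 6125 = -900. The loss equals the DWL triangle ½·25·72.

Net change in total surplus = -$900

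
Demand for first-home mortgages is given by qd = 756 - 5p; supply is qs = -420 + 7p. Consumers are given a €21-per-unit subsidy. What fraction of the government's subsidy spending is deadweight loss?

DWL / government spending = 35/374

Pre-subsidy: 756 - 5p = -420 + 7p gives p* = 98, q* = 266.
With the rebate, buyers effectively pay pb = ps − 21, where ps is the price sellers receive.
Demand in terms of ps becomes qd = 756 − 5(ps − 21) = 861 - 5ps. Setting this equal to supply: 861 - 5ps = -420 + 7ps, so ps = 106.75.
Buyers pay pb = 106.75 − 21 = 85.75; q' = -420 + 7·106.75 = 327.25.
ΔCS = ½(266 + 327.25)(98 − 85.75) = 3633.65625; ΔPS = ½(266 + 327.25)(106.75 − 98) = 2595.46875.
Government spending = 21 × 327.25 = 6872.25.
DWL = ½ × 21 × (327.25 − 266) = 643.125; fraction = 643.125 / 6872.25 = 35/374.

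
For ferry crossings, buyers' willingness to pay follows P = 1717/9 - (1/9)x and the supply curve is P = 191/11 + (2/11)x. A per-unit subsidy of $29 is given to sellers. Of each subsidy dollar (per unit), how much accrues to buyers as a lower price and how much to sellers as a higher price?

Buyers gain $11 per unit; sellers gain $18 per unit

Pre-subsidy: 1717/9 - (1/9)x = 191/11 + (2/11)x gives x* = 592 and P* = 125.
With the subsidy, sellers receive Ps = Pb + 29 for each unit, where Pb is the price buyers pay.
On the curves, Pb = 1717/9 - (1/9)x and Ps = 191/11 + (2/11)x; the wedge Ps − Pb = 29 gives 191/11 + (2/11)x − (1717/9 - (1/9)x) = 29, so x' = 691.
Then Pb = 1717/9 − (1/9)·691 = 114 and Ps = 191/11 + (2/11)·691 = 143.
Buyers' price falls by P* − Pb = 125 − 114 = 11; sellers' price rises by Ps − P* = 143 − 125 = 18.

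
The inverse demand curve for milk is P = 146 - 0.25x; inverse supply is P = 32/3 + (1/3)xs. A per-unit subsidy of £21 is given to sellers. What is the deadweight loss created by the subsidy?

Pre-subsidy: 146 - 0.25x = 32/3 + (1/3)x gives x* = 232 and P* = 88.
With the subsidy, sellers receive Ps = Pb + 21 for each unit, where Pb is the price buyers pay.
On the curves, Pb = 146 - 0.25x and Ps = 32/3 + (1/3)x; the wedge Ps − Pb = 21 gives 32/3 + (1/3)x − (146 - 0.25x) = 21, so x' = 268.
Then Pb = 146 − 0.25·268 = 79 and Ps = 32/3 + (1/3)·268 = 100.
The subsidy expands output by 268 − 232 = 36 past the efficient level; on those units the gap between marginal cost and willingness to pay runs from 0 up to 21.
DWL = ½ × 21 × 36 = 378.

Deadweight loss = £378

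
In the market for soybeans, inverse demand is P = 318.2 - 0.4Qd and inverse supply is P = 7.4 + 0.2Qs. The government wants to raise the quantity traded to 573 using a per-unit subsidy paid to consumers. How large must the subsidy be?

At Q = 573, from the demand curve buyers pay Pb = 318.2 − 0.4·573 = 89; from the supply curve sellers need Ps = 7.4 + 0.2·573 = 122.
The subsidy must fill the gap: s = Ps − Pb = 122 − 89 = 33.

Required subsidy s = 33 per unit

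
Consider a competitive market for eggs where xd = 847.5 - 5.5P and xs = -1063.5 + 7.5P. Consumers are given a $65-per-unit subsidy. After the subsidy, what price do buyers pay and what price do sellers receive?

Pre-subsidy: 847.5 - 5.5P = -1063.5 + 7.5P gives P* = 147, x* = 39.
With the rebate, buyers effectively pay Pb = Ps − 65, where Ps is the price sellers receive.
Demand in terms of Ps becomes xd = 847.5 − 5.5(Ps − 65) = 1205 - 5.5Ps. Setting this equal to supply: 1205 - 5.5Ps = -1063.5 + 7.5Ps, so Ps = 174.5.
Buyers pay Pb = 174.5 − 65 = 109.5; x' = -1063.5 + 7.5·174.5 = 245.25.

Buyers pay $109.5; sellers receive $174.5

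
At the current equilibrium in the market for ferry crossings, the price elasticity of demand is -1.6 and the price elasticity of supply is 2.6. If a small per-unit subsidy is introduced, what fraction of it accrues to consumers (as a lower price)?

For a small subsidy around the equilibrium, the benefit split depends on the relative slopes, which at a point are proportional to the elasticities.
Buyer share = εs/(εs + |εd|) = 2.6/(2.6 + 1.6) = 13/21; seller share = |εd|/(εs + |εd|) = 8/21.

Consumer share = 13/21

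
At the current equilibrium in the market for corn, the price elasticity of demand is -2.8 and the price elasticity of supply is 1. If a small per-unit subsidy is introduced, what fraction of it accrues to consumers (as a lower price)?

Consumer share = 5/19

For a small subsidy around the equilibrium, the benefit split depends on the relative slopes, which at a point are proportional to the elasticities.
Buyer share = εs/(εs + |εd|) = 1/(1 + 2.8) = 5/19; seller share = |εd|/(εs + |εd|) = 14/19.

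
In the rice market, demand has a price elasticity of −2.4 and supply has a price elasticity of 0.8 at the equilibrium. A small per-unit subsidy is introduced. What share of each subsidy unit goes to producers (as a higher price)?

Producer share = 0.75

For a small subsidy around the equilibrium, the benefit split depends on the relative slopes, which at a point are proportional to the elasticities.
Buyer share = εs/(εs + |εd|) = 0.8/(0.8 + 2.4) = 0.25; seller share = |εd|/(εs + |εd|) = 0.75.
So producers capture 0.75 of the subsidy.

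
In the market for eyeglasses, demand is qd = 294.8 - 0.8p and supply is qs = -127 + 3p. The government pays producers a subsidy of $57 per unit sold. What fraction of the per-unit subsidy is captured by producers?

Pre-subsidy: 294.8 - 0.8p = -127 + 3p gives p* = 111, q* = 206.
With the subsidy, sellers receive ps = pb + 57 for each unit, where pb is the price buyers pay.
Supply in terms of pb becomes qs = -127 + 3(pb + 57) = 44 + 3pb. Setting this equal to demand: 294.8 - 0.8pb = 44 + 3pb, so pb = 66.
Sellers receive ps = 66 + 57 = 123; q' = 294.8 − 0.8·66 = 242.
Buyers' price falls by p* − pb = 111 − 66 = 45; sellers' price rises by ps − p* = 123 − 111 = 12.
So producers capture 12/57 = 4/19 of each unit of subsidy.

Producer share = 4/19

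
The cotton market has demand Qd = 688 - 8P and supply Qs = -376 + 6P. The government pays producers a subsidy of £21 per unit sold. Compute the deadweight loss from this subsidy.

Deadweight loss = £756

Pre-subsidy: 688 - 8P = -376 + 6P gives P* = 76, Q* = 80.
With the subsidy, sellers receive Ps = Pb + 21 for each unit, where Pb is the price buyers pay.
Supply in terms of Pb becomes Qs = -376 + 6(Pb + 21) = -250 + 6Pb. Setting this equal to demand: 688 - 8Pb = -250 + 6Pb, so Pb = 67.
Sellers receive Ps = 67 + 21 = 88; Q' = 688 − 8·67 = 152.
The subsidy expands output by 152 − 80 = 72 past the efficient level; on those units the gap between marginal cost and willingness to pay runs from 0 up to 21.
DWL = ½ × 21 × 72 = 756.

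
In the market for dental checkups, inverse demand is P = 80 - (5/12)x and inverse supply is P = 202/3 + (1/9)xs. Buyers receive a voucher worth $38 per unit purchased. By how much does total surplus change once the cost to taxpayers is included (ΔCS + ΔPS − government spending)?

Net change in total surplus = -$1368

Pre-subsidy: 80 - (5/12)x = 202/3 + (1/9)x gives x* = 24 and P* = 70.
With the rebate, buyers effectively pay Pb = Ps − 38, where Ps is the price sellers receive.
On the curves, Pb = 80 - (5/12)x and Ps = 202/3 + (1/9)x; the wedge Ps − Pb = 38 gives 202/3 + (1/9)x − (80 - (5/12)x) = 38, so x' = 96.
Then Pb = 80 − (5/12)·96 = 40 and Ps = 202/3 + (1/9)·96 = 78.
ΔCS = ½(24 + 96)(70 − 40) = 1800; ΔPS = ½(24 + 96)(78 − 70) = 480.
Government spending = 38 × 96 = 3648.
Net change = 1800 + 480 − 3648 = -1368. The loss equals the DWL triangle ½·38·72.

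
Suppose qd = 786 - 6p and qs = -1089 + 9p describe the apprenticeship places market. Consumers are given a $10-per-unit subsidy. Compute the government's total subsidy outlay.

Government cost = $720

Pre-subsidy: 786 - 6p = -1089 + 9p gives p* = 125, q* = 36.
With the rebate, buyers effectively pay pb = ps − 10, where ps is the price sellers receive.
Demand in terms of ps becomes qd = 786 − 6(ps − 10) = 846 - 6ps. Setting this equal to supply: 846 - 6ps = -1089 + 9ps, so ps = 129.
Buyers pay pb = 129 − 10 = 119; q' = -1089 + 9·129 = 72.
Government outlay = subsidy × quantity = 10 × 72 = 720.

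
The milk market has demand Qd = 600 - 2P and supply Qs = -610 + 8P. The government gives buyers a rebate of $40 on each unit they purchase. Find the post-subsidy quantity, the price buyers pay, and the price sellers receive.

Pre-subsidy: 600 - 2P = -610 + 8P gives P* = 121, Q* = 358.
With the rebate, buyers effectively pay Pb = Ps − 40, where Ps is the price sellers receive.
Demand in terms of Ps becomes Qd = 600 − 2(Ps − 40) = 680 - 2Ps. Setting this equal to supply: 680 - 2Ps = -610 + 8Ps, so Ps = 129.
Buyers pay Pb = 129 − 40 = 89; Q' = -610 + 8·129 = 422.

Q' = 422; buyers pay $89; sellers receive $129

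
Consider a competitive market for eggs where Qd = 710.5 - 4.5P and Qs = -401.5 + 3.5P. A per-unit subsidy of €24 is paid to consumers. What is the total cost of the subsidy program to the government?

Government cost = €3174

Pre-subsidy: 710.5 - 4.5P = -401.5 + 3.5P gives P* = 139, Q* = 85.
With the rebate, buyers effectively pay Pb = Ps − 24, where Ps is the price sellers receive.
Demand in terms of Ps becomes Qd = 710.5 − 4.5(Ps − 24) = 818.5 - 4.5Ps. Setting this equal to supply: 818.5 - 4.5Ps = -401.5 + 3.5Ps, so Ps = 152.5.
Buyers pay Pb = 152.5 − 24 = 128.5; Q' = -401.5 + 3.5·152.5 = 132.25.
Government outlay = subsidy × quantity = 24 × 132.25 = 3174.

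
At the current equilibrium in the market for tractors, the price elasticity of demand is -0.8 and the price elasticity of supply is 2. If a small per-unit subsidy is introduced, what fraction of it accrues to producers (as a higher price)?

For a small subsidy around the equilibrium, the benefit split depends on the relative slopes, which at a point are proportional to the elasticities.
Buyer share = εs/(εs + |εd|) = 2/(2 + 0.8) = 5/7; seller share = |εd|/(εs + |εd|) = 2/7.
So producers capture 2/7 of the subsidy.

Producer share = 2/7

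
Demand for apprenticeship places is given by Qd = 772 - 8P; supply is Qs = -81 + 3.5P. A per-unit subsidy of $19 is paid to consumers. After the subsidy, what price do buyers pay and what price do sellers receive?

Buyers pay 1573/23; sellers receive 2010/23

Pre-subsidy: 772 - 8P = -81 + 3.5P gives P* = 1706/23, Q* = 4108/23.
With the rebate, buyers effectively pay Pb = Ps − 19, where Ps is the price sellers receive.
Demand in terms of Ps becomes Qd = 772 − 8(Ps − 19) = 924 - 8Ps. Setting this equal to supply: 924 - 8Ps = -81 + 3.5Ps, so Ps = 2010/23.
Buyers pay Pb = 2010/23 − 19 = 1573/23; Q' = -81 + 3.5·(2010/23) = 5172/23.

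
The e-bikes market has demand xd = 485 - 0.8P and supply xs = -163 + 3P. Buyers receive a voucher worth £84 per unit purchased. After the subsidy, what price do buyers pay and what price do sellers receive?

Buyers pay 1980/19; sellers receive 3576/19

Pre-subsidy: 485 - 0.8P = -163 + 3P gives P* = 3240/19, x* = 6623/19.
With the rebate, buyers effectively pay Pb = Ps − 84, where Ps is the price sellers receive.
Demand in terms of Ps becomes xd = 485 − 0.8(Ps − 84) = 552.2 - 0.8Ps. Setting this equal to supply: 552.2 - 0.8Ps = -163 + 3Ps, so Ps = 3576/19.
Buyers pay Pb = 3576/19 − 84 = 1980/19; x' = -163 + 3·(3576/19) = 7631/19.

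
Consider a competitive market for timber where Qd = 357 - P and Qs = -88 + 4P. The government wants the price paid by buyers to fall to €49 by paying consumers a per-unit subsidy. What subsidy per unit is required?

At a buyer price of 49, quantity demanded is 357 − 1·49 = 308.
Sellers supply 308 only when they receive Ps with -88 + 4·Ps = 308, i.e. Ps = 99.
s = Ps − Pb = 99 − 49 = 50.

Required subsidy s = €50 per unit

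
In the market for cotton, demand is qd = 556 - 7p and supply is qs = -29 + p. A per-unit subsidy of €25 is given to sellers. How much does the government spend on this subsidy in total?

Pre-subsidy: 556 - 7p = -29 + p gives p* = 73.125, q* = 44.125.
With the subsidy, sellers receive ps = pb + 25 for each unit, where pb is the price buyers pay.
Supply in terms of pb becomes qs = -29 + 1(pb + 25) = -4 + pb. Setting this equal to demand: 556 - 7pb = -4 + pb, so pb = 70.
Sellers receive ps = 70 + 25 = 95; q' = 556 − 7·70 = 66.
Government outlay = subsidy × quantity = 25 × 66 = 1650.

Government cost = €1650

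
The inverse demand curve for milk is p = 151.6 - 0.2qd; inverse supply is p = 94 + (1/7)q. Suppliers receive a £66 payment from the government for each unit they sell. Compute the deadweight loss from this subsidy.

Deadweight loss = £6352.5

Pre-subsidy: 151.6 - 0.2q = 94 + (1/7)q gives q* = 168 and p* = 118.
With the subsidy, sellers receive ps = pb + 66 for each unit, where pb is the price buyers pay.
On the curves, pb = 151.6 - 0.2q and ps = 94 + (1/7)q; the wedge ps − pb = 66 gives 94 + (1/7)q − (151.6 - 0.2q) = 66, so q' = 360.5.
Then pb = 151.6 − 0.2·360.5 = 79.5 and ps = 94 + (1/7)·360.5 = 145.5.
The subsidy expands output by 360.5 − 168 = 192.5 past the efficient level; on those units the gap between marginal cost and willingness to pay runs from 0 up to 66.
DWL = ½ × 66 × 192.5 = 6352.5.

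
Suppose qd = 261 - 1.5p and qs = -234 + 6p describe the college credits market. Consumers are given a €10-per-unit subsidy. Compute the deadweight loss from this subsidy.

Deadweight loss = €60

Pre-subsidy: 261 - 1.5p = -234 + 6p gives p* = 66, q* = 162.
With the rebate, buyers effectively pay pb = ps − 10, where ps is the price sellers receive.
Demand in terms of ps becomes qd = 261 − 1.5(ps − 10) = 276 - 1.5ps. Setting this equal to supply: 276 - 1.5ps = -234 + 6ps, so ps = 68.
Buyers pay pb = 68 − 10 = 58; q' = -234 + 6·68 = 174.
The subsidy expands output by 174 − 162 = 12 past the efficient level; on those units the gap between marginal cost and willingness to pay runs from 0 up to 10.
DWL = ½ × 10 × 12 = 60.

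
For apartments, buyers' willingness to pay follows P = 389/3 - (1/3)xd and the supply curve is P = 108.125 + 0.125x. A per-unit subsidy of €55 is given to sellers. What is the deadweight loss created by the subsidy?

Deadweight loss = €3300

Pre-subsidy: 389/3 - (1/3)x = 108.125 + 0.125x gives x* = 47 and P* = 114.
With the subsidy, sellers receive Ps = Pb + 55 for each unit, where Pb is the price buyers pay.
On the curves, Pb = 389/3 - (1/3)x and Ps = 108.125 + 0.125x; the wedge Ps − Pb = 55 gives 108.125 + 0.125x − (389/3 - (1/3)x) = 55, so x' = 167.
Then Pb = 389/3 − (1/3)·167 = 74 and Ps = 108.125 + 0.125·167 = 129.
The subsidy expands output by 167 − 47 = 120 past the efficient level; on those units the gap between marginal cost and willingness to pay runs from 0 up to 55.
DWL = ½ × 55 × 120 = 3300.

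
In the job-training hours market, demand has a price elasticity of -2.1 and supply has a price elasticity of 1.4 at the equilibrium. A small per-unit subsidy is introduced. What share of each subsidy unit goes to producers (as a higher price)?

Producer share = 0.6

For a small subsidy around the equilibrium, the benefit split depends on the relative slopes, which at a point are proportional to the elasticities.
Buyer share = εs/(εs + |εd|) = 1.4/(1.4 + 2.1) = 0.4; seller share = |εd|/(εs + |εd|) = 0.6.
So producers capture 0.6 of the subsidy.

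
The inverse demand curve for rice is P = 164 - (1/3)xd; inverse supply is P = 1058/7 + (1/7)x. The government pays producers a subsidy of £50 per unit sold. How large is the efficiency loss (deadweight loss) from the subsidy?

Deadweight loss = £2625

Pre-subsidy: 164 - (1/3)x = 1058/7 + (1/7)x gives x* = 27 and P* = 155.
With the subsidy, sellers receive Ps = Pb + 50 for each unit, where Pb is the price buyers pay.
On the curves, Pb = 164 - (1/3)x and Ps = 1058/7 + (1/7)x; the wedge Ps − Pb = 50 gives 1058/7 + (1/7)x − (164 - (1/3)x) = 50, so x' = 132.
Then Pb = 164 − (1/3)·132 = 120 and Ps = 1058/7 + (1/7)·132 = 170.
The subsidy expands output by 132 − 27 = 105 past the efficient level; on those units the gap between marginal cost and willingness to pay runs from 0 up to 50.
DWL = ½ × 50 × 105 = 2625.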